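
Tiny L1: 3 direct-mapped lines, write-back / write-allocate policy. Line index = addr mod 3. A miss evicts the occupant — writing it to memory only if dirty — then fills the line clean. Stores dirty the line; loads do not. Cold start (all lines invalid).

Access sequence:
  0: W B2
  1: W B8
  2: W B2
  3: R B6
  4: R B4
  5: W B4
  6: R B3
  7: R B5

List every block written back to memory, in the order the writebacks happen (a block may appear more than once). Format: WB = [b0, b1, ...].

0: W B2 → L2 miss [D]
1: W B8 → L2 miss wb→B2 [D]
2: W B2 → L2 miss wb→B8 [D]
3: R B6 → L0 miss [-]
4: R B4 → L1 miss [-]
5: W B4 → L1 hit [D]
6: R B3 → L0 miss [-]
7: R B5 → L2 miss wb→B2 [-]

WB = [2, 8, 2]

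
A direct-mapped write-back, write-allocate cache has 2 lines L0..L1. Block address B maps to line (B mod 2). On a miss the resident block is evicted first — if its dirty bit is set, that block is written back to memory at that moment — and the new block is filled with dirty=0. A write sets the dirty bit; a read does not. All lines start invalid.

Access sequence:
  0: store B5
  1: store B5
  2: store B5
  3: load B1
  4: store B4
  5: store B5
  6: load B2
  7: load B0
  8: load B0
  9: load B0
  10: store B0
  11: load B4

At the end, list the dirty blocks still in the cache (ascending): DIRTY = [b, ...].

DIRTY = [5]

  0 | W B5 → L1 miss [D]
  1 | W B5 → L1 hit [D]
  2 | W B5 → L1 hit [D]
  3 | R B1 → L1 miss wb→B5 [-]
  4 | W B4 → L0 miss [D]
  5 | W B5 → L1 miss [D]
  6 | R B2 → L0 miss wb→B4 [-]
  7 | R B0 → L0 miss [-]
  8 | R B0 → L0 hit [-]
  9 | R B0 → L0 hit [-]
  10 | W B0 → L0 hit [D]
  11 | R B4 → L0 miss wb→B0 [-]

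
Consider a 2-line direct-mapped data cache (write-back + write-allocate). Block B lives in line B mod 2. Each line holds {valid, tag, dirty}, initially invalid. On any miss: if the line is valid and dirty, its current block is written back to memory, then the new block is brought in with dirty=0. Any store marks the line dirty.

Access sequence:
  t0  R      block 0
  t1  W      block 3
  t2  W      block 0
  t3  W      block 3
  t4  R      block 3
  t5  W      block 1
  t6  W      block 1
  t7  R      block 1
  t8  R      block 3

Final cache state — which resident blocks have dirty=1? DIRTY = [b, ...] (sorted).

DIRTY = [0]

0: R B0 -> L0 miss  d=-]
1: W B3 -> L1 miss  d=D]
2: W B0 -> L0 hit  d=D]
3: W B3 -> L1 hit  d=D]
4: R B3 -> L1 hit  d=D]
5: W B1 -> L1 miss wb->B3  d=D]
6: W B1 -> L1 hit  d=D]
7: R B1 -> L1 hit  d=D]
8: R B3 -> L1 miss wb->B1  d=-]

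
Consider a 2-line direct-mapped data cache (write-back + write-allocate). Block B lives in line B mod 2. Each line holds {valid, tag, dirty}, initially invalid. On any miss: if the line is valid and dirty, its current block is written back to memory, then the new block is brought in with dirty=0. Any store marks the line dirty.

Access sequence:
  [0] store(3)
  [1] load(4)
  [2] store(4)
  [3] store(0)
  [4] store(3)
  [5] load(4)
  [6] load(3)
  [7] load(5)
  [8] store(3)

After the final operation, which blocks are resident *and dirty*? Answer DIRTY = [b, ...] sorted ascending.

0: W B3 -> L1 miss  d=D]
1: R B4 -> L0 miss  d=-]
2: W B4 -> L0 hit  d=D]
3: W B0 -> L0 miss wb->B4  d=D]
4: W B3 -> L1 hit  d=D]
5: R B4 -> L0 miss wb->B0  d=-]
6: R B3 -> L1 hit  d=D]
7: R B5 -> L1 miss wb->B3  d=-]
8: W B3 -> L1 miss  d=D]

DIRTY = [3]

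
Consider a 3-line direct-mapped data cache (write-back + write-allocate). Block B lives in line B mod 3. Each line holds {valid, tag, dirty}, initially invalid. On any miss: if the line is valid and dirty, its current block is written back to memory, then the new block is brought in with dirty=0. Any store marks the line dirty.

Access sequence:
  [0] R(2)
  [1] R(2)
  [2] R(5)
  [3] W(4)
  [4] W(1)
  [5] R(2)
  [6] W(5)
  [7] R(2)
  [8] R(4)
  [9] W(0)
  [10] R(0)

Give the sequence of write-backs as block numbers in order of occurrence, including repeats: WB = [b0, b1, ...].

  0 | R B2 → L2 miss [-]
  1 | R B2 → L2 hit [-]
  2 | R B5 → L2 miss [-]
  3 | W B4 → L1 miss [D]
  4 | W B1 → L1 miss wb→B4 [D]
  5 | R B2 → L2 miss [-]
  6 | W B5 → L2 miss [D]
  7 | R B2 → L2 miss wb→B5 [-]
  8 | R B4 → L1 miss wb→B1 [-]
  9 | W B0 → L0 miss [D]
  10 | R B0 → L0 hit [D]

WB = [4, 5, 1]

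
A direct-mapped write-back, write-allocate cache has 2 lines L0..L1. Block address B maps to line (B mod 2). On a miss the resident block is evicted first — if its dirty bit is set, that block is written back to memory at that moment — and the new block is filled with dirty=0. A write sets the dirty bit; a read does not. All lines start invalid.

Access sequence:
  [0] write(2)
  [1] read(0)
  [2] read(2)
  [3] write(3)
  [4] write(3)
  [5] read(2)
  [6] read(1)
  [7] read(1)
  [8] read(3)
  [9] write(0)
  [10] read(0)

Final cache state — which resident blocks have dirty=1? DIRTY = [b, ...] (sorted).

0: W B2 -> L0 miss  d=D]
1: R B0 -> L0 miss wb->B2  d=-]
2: R B2 -> L0 miss  d=-]
3: W B3 -> L1 miss  d=D]
4: W B3 -> L1 hit  d=D]
5: R B2 -> L0 hit  d=-]
6: R B1 -> L1 miss wb->B3  d=-]
7: R B1 -> L1 hit  d=-]
8: R B3 -> L1 miss  d=-]
9: W B0 -> L0 miss  d=D]
10: R B0 -> L0 hit  d=D]

DIRTY = [0]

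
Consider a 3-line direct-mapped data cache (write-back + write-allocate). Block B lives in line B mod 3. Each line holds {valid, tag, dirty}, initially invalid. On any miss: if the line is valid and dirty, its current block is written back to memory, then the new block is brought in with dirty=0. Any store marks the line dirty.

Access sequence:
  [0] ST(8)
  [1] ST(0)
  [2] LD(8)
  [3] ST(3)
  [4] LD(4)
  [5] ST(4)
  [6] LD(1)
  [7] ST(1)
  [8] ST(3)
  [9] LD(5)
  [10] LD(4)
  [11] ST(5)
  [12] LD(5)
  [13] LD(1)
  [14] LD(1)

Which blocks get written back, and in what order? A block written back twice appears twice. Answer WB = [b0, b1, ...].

WB = [0, 4, 8, 1]

  0 | W B8 → L2 miss [D]
  1 | W B0 → L0 miss [D]
  2 | R B8 → L2 hit [D]
  3 | W B3 → L0 miss wb→B0 [D]
  4 | R B4 → L1 miss [-]
  5 | W B4 → L1 hit [D]
  6 | R B1 → L1 miss wb→B4 [-]
  7 | W B1 → L1 hit [D]
  8 | W B3 → L0 hit [D]
  9 | R B5 → L2 miss wb→B8 [-]
  10 | R B4 → L1 miss wb→B1 [-]
  11 | W B5 → L2 hit [D]
  12 | R B5 → L2 hit [D]
  13 | R B1 → L1 miss [-]
  14 | R B1 → L1 hit [-]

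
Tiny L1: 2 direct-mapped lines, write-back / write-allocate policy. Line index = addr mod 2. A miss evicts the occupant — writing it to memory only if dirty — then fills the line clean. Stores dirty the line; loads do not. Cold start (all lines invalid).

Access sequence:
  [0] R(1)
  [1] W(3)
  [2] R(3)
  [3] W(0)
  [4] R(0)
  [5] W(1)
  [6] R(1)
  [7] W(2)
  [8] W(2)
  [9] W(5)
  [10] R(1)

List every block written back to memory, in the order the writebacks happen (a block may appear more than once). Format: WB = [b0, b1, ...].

  0 | R B1 → L1 miss [-]
  1 | W B3 → L1 miss [D]
  2 | R B3 → L1 hit [D]
  3 | W B0 → L0 miss [D]
  4 | R B0 → L0 hit [D]
  5 | W B1 → L1 miss wb→B3 [D]
  6 | R B1 → L1 hit [D]
  7 | W B2 → L0 miss wb→B0 [D]
  8 | W B2 → L0 hit [D]
  9 | W B5 → L1 miss wb→B1 [D]
  10 | R B1 → L1 miss wb→B5 [-]

WB = [3, 0, 1, 5]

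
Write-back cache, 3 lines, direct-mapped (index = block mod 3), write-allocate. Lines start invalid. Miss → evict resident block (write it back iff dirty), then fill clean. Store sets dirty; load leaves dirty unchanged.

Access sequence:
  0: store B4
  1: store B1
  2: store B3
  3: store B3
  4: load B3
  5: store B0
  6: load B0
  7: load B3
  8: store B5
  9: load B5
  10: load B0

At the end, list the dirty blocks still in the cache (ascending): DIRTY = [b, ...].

DIRTY = [1, 5]

0: W B4 -> L1 miss  d=D]
1: W B1 -> L1 miss wb->B4  d=D]
2: W B3 -> L0 miss  d=D]
3: W B3 -> L0 hit  d=D]
4: R B3 -> L0 hit  d=D]
5: W B0 -> L0 miss wb->B3  d=D]
6: R B0 -> L0 hit  d=D]
7: R B3 -> L0 miss wb->B0  d=-]
8: W B5 -> L2 miss  d=D]
9: R B5 -> L2 hit  d=D]
10: R B0 -> L0 miss  d=-]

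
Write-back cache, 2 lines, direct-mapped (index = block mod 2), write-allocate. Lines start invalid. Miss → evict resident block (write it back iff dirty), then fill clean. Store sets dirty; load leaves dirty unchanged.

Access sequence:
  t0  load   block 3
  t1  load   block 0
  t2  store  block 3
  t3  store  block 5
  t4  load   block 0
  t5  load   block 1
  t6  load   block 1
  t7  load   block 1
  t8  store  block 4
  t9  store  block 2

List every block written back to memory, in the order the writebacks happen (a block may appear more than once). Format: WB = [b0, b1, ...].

0: R B3 -> L1 miss  d=-]
1: R B0 -> L0 miss  d=-]
2: W B3 -> L1 hit  d=D]
3: W B5 -> L1 miss wb->B3  d=D]
4: R B0 -> L0 hit  d=-]
5: R B1 -> L1 miss wb->B5  d=-]
6: R B1 -> L1 hit  d=-]
7: R B1 -> L1 hit  d=-]
8: W B4 -> L0 miss  d=D]
9: W B2 -> L0 miss wb->B4  d=D]

WB = [3, 5, 4]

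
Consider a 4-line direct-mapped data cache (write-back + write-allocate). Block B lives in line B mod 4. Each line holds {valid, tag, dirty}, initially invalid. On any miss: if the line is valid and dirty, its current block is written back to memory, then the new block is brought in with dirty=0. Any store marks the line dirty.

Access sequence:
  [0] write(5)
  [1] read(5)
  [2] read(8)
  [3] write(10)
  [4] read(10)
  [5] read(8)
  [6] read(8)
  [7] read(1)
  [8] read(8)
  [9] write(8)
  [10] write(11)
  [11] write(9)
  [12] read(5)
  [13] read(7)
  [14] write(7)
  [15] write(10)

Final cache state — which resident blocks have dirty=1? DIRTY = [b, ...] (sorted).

DIRTY = [7, 8, 10]

  0 | W B5 → L1 miss [D]
  1 | R B5 → L1 hit [D]
  2 | R B8 → L0 miss [-]
  3 | W B10 → L2 miss [D]
  4 | R B10 → L2 hit [D]
  5 | R B8 → L0 hit [-]
  6 | R B8 → L0 hit [-]
  7 | R B1 → L1 miss wb→B5 [-]
  8 | R B8 → L0 hit [-]
  9 | W B8 → L0 hit [D]
  10 | W B11 → L3 miss [D]
  11 | W B9 → L1 miss [D]
  12 | R B5 → L1 miss wb→B9 [-]
  13 | R B7 → L3 miss wb→B11 [-]
  14 | W B7 → L3 hit [D]
  15 | W B10 → L2 hit [D]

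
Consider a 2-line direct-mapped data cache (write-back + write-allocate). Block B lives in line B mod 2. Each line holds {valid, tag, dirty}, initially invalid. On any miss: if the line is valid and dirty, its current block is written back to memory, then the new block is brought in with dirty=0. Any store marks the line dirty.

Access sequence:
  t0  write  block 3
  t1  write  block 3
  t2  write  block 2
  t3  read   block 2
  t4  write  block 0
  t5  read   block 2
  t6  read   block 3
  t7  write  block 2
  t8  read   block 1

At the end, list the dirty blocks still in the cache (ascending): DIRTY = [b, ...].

DIRTY = [2]

0: W B3 → L1 miss [D]
1: W B3 → L1 hit [D]
2: W B2 → L0 miss [D]
3: R B2 → L0 hit [D]
4: W B0 → L0 miss wb→B2 [D]
5: R B2 → L0 miss wb→B0 [-]
6: R B3 → L1 hit [D]
7: W B2 → L0 hit [D]
8: R B1 → L1 miss wb→B3 [-]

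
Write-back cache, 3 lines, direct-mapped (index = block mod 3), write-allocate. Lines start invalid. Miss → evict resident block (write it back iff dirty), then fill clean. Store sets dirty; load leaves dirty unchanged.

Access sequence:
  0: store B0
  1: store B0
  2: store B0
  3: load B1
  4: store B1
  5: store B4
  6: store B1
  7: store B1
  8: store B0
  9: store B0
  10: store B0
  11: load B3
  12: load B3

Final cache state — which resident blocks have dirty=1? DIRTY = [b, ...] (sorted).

0: W B0 -> L0 miss  d=D]
1: W B0 -> L0 hit  d=D]
2: W B0 -> L0 hit  d=D]
3: R B1 -> L1 miss  d=-]
4: W B1 -> L1 hit  d=D]
5: W B4 -> L1 miss wb->B1  d=D]
6: W B1 -> L1 miss wb->B4  d=D]
7: W B1 -> L1 hit  d=D]
8: W B0 -> L0 hit  d=D]
9: W B0 -> L0 hit  d=D]
10: W B0 -> L0 hit  d=D]
11: R B3 -> L0 miss wb->B0  d=-]
12: R B3 -> L0 hit  d=-]

DIRTY = [1]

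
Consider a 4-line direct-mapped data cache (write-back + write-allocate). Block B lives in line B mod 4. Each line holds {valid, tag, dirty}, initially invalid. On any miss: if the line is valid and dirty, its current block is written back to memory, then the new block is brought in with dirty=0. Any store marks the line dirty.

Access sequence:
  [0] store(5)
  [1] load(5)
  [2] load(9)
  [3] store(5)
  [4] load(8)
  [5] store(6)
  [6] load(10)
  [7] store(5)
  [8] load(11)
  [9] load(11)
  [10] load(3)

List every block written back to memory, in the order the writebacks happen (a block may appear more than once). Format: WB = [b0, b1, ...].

0: W B5 -> L1 miss  d=D]
1: R B5 -> L1 hit  d=D]
2: R B9 -> L1 miss wb->B5  d=-]
3: W B5 -> L1 miss  d=D]
4: R B8 -> L0 miss  d=-]
5: W B6 -> L2 miss  d=D]
6: R B10 -> L2 miss wb->B6  d=-]
7: W B5 -> L1 hit  d=D]
8: R B11 -> L3 miss  d=-]
9: R B11 -> L3 hit  d=-]
10: R B3 -> L3 miss  d=-]

WB = [5, 6]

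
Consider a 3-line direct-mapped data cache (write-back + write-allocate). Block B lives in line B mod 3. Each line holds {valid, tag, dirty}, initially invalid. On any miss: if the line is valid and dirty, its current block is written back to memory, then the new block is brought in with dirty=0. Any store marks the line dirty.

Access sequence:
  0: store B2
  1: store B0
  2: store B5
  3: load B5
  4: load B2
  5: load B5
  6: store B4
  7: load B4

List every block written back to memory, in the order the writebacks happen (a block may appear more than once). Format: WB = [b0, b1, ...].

  0 | W B2 → L2 miss [D]
  1 | W B0 → L0 miss [D]
  2 | W B5 → L2 miss wb→B2 [D]
  3 | R B5 → L2 hit [D]
  4 | R B2 → L2 miss wb→B5 [-]
  5 | R B5 → L2 miss [-]
  6 | W B4 → L1 miss [D]
  7 | R B4 → L1 hit [D]

WB = [2, 5]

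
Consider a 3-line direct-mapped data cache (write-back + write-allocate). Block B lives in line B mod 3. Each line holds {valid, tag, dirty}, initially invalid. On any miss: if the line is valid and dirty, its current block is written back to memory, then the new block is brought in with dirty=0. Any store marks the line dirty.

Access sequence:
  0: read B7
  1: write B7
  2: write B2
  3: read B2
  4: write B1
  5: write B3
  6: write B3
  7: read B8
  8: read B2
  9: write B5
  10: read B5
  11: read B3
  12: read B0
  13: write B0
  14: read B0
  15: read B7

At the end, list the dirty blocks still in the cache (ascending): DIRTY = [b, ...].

0: R B7 → L1 miss [-]
1: W B7 → L1 hit [D]
2: W B2 → L2 miss [D]
3: R B2 → L2 hit [D]
4: W B1 → L1 miss wb→B7 [D]
5: W B3 → L0 miss [D]
6: W B3 → L0 hit [D]
7: R B8 → L2 miss wb→B2 [-]
8: R B2 → L2 miss [-]
9: W B5 → L2 miss [D]
10: R B5 → L2 hit [D]
11: R B3 → L0 hit [D]
12: R B0 → L0 miss wb→B3 [-]
13: W B0 → L0 hit [D]
14: R B0 → L0 hit [D]
15: R B7 → L1 miss wb→B1 [-]

DIRTY = [0, 5]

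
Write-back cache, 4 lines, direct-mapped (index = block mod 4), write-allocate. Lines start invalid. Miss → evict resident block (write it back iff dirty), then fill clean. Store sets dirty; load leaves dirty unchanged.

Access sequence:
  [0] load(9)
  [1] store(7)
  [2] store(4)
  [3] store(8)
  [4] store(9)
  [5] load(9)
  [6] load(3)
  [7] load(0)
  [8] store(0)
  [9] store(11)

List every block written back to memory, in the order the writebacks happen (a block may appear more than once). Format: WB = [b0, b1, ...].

WB = [4, 7, 8]

0: R B9 -> L1 miss  d=-]
1: W B7 -> L3 miss  d=D]
2: W B4 -> L0 miss  d=D]
3: W B8 -> L0 miss wb->B4  d=D]
4: W B9 -> L1 hit  d=D]
5: R B9 -> L1 hit  d=D]
6: R B3 -> L3 miss wb->B7  d=-]
7: R B0 -> L0 miss wb->B8  d=-]
8: W B0 -> L0 hit  d=D]
9: W B11 -> L3 miss  d=D]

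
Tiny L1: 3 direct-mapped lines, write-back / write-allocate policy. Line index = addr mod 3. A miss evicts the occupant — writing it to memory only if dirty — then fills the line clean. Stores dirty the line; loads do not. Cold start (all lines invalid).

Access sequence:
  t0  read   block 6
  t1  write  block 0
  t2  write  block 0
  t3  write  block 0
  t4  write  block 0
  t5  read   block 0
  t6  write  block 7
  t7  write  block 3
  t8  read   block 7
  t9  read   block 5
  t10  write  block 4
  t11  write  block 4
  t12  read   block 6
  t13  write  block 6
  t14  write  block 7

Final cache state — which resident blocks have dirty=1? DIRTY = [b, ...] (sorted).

  0 | R B6 → L0 miss [-]
  1 | W B0 → L0 miss [D]
  2 | W B0 → L0 hit [D]
  3 | W B0 → L0 hit [D]
  4 | W B0 → L0 hit [D]
  5 | R B0 → L0 hit [D]
  6 | W B7 → L1 miss [D]
  7 | W B3 → L0 miss wb→B0 [D]
  8 | R B7 → L1 hit [D]
  9 | R B5 → L2 miss [-]
  10 | W B4 → L1 miss wb→B7 [D]
  11 | W B4 → L1 hit [D]
  12 | R B6 → L0 miss wb→B3 [-]
  13 | W B6 → L0 hit [D]
  14 | W B7 → L1 miss wb→B4 [D]

DIRTY = [6, 7]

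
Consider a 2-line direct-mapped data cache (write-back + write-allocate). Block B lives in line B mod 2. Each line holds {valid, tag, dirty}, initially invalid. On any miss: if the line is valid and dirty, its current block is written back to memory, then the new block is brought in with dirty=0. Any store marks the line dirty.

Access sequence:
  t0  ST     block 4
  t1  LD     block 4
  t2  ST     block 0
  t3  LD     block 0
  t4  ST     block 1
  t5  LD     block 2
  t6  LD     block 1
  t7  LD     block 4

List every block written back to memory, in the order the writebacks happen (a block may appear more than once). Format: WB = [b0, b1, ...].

WB = [4, 0]

  0 | W B4 → L0 miss [D]
  1 | R B4 → L0 hit [D]
  2 | W B0 → L0 miss wb→B4 [D]
  3 | R B0 → L0 hit [D]
  4 | W B1 → L1 miss [D]
  5 | R B2 → L0 miss wb→B0 [-]
  6 | R B1 → L1 hit [D]
  7 | R B4 → L0 miss [-]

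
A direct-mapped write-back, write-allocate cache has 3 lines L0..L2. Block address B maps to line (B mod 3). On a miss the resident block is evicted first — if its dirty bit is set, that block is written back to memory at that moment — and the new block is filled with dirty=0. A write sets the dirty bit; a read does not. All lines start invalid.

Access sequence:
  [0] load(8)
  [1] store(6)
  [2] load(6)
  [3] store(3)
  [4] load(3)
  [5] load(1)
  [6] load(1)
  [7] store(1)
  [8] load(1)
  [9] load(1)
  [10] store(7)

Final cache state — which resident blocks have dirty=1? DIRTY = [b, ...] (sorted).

  0 | R B8 → L2 miss [-]
  1 | W B6 → L0 miss [D]
  2 | R B6 → L0 hit [D]
  3 | W B3 → L0 miss wb→B6 [D]
  4 | R B3 → L0 hit [D]
  5 | R B1 → L1 miss [-]
  6 | R B1 → L1 hit [-]
  7 | W B1 → L1 hit [D]
  8 | R B1 → L1 hit [D]
  9 | R B1 → L1 hit [D]
  10 | W B7 → L1 miss wb→B1 [D]

DIRTY = [3, 7]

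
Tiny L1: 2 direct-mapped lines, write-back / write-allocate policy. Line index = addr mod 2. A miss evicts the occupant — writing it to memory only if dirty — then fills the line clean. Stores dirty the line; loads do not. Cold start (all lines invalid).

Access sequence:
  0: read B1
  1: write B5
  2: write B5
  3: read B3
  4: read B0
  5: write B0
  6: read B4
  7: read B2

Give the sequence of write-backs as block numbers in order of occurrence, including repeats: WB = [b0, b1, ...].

0: R B1 → L1 miss [-]
1: W B5 → L1 miss [D]
2: W B5 → L1 hit [D]
3: R B3 → L1 miss wb→B5 [-]
4: R B0 → L0 miss [-]
5: W B0 → L0 hit [D]
6: R B4 → L0 miss wb→B0 [-]
7: R B2 → L0 miss [-]

WB = [5, 0]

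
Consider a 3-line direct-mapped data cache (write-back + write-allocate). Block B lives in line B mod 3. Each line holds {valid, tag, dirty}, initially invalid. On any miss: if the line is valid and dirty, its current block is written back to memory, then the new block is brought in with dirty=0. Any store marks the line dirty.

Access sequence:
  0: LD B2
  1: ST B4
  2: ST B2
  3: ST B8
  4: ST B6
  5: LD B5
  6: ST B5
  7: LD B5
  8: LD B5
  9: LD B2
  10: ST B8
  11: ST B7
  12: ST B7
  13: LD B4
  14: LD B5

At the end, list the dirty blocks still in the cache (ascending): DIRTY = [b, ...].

0: R B2 -> L2 miss  d=-]
1: W B4 -> L1 miss  d=D]
2: W B2 -> L2 hit  d=D]
3: W B8 -> L2 miss wb->B2  d=D]
4: W B6 -> L0 miss  d=D]
5: R B5 -> L2 miss wb->B8  d=-]
6: W B5 -> L2 hit  d=D]
7: R B5 -> L2 hit  d=D]
8: R B5 -> L2 hit  d=D]
9: R B2 -> L2 miss wb->B5  d=-]
10: W B8 -> L2 miss  d=D]
11: W B7 -> L1 miss wb->B4  d=D]
12: W B7 -> L1 hit  d=D]
13: R B4 -> L1 miss wb->B7  d=-]
14: R B5 -> L2 miss wb->B8  d=-]

DIRTY = [6]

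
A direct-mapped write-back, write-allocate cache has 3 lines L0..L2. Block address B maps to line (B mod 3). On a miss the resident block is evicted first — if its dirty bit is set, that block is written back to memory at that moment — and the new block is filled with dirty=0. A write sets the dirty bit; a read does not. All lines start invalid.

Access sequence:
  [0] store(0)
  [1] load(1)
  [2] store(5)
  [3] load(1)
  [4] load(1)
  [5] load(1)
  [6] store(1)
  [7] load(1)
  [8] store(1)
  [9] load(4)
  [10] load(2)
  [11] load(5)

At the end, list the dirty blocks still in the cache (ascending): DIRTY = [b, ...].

0: W B0 → L0 miss [D]
1: R B1 → L1 miss [-]
2: W B5 → L2 miss [D]
3: R B1 → L1 hit [-]
4: R B1 → L1 hit [-]
5: R B1 → L1 hit [-]
6: W B1 → L1 hit [D]
7: R B1 → L1 hit [D]
8: W B1 → L1 hit [D]
9: R B4 → L1 miss wb→B1 [-]
10: R B2 → L2 miss wb→B5 [-]
11: R B5 → L2 miss [-]

DIRTY = [0]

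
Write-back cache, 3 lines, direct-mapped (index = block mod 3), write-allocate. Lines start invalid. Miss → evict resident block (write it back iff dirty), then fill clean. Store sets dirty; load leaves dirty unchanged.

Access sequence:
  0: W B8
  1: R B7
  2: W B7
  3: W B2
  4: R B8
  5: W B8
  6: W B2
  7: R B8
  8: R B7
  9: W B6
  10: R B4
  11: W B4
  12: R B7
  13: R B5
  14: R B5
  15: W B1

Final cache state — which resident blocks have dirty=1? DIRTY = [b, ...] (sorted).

DIRTY = [1, 6]

  0 | W B8 → L2 miss [D]
  1 | R B7 → L1 miss [-]
  2 | W B7 → L1 hit [D]
  3 | W B2 → L2 miss wb→B8 [D]
  4 | R B8 → L2 miss wb→B2 [-]
  5 | W B8 → L2 hit [D]
  6 | W B2 → L2 miss wb→B8 [D]
  7 | R B8 → L2 miss wb→B2 [-]
  8 | R B7 → L1 hit [D]
  9 | W B6 → L0 miss [D]
  10 | R B4 → L1 miss wb→B7 [-]
  11 | W B4 → L1 hit [D]
  12 | R B7 → L1 miss wb→B4 [-]
  13 | R B5 → L2 miss [-]
  14 | R B5 → L2 hit [-]
  15 | W B1 → L1 miss [D]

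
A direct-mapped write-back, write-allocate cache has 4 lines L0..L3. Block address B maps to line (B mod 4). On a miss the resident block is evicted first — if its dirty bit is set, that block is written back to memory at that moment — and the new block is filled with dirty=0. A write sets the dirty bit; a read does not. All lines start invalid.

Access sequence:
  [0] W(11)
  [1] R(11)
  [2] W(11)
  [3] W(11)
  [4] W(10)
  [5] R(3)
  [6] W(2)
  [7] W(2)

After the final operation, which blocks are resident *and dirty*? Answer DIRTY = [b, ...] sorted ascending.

  0 | W B11 → L3 miss [D]
  1 | R B11 → L3 hit [D]
  2 | W B11 → L3 hit [D]
  3 | W B11 → L3 hit [D]
  4 | W B10 → L2 miss [D]
  5 | R B3 → L3 miss wb→B11 [-]
  6 | W B2 → L2 miss wb→B10 [D]
  7 | W B2 → L2 hit [D]

DIRTY = [2]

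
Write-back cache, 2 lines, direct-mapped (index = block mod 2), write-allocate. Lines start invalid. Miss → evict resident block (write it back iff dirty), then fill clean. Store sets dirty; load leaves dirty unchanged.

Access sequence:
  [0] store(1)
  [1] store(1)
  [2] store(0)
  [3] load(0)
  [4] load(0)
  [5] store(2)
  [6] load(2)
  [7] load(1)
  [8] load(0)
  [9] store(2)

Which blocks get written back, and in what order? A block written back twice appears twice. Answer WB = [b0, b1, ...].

WB = [0, 2]

0: W B1 -> L1 miss  d=D]
1: W B1 -> L1 hit  d=D]
2: W B0 -> L0 miss  d=D]
3: R B0 -> L0 hit  d=D]
4: R B0 -> L0 hit  d=D]
5: W B2 -> L0 miss wb->B0  d=D]
6: R B2 -> L0 hit  d=D]
7: R B1 -> L1 hit  d=D]
8: R B0 -> L0 miss wb->B2  d=-]
9: W B2 -> L0 miss  d=D]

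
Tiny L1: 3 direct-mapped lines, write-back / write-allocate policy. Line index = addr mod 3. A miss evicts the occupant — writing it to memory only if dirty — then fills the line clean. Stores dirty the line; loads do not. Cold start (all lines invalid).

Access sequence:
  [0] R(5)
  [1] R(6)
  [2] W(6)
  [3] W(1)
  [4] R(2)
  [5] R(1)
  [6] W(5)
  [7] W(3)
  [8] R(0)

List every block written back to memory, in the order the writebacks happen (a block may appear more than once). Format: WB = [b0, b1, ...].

WB = [6, 3]

0: R B5 -> L2 miss  d=-]
1: R B6 -> L0 miss  d=-]
2: W B6 -> L0 hit  d=D]
3: W B1 -> L1 miss  d=D]
4: R B2 -> L2 miss  d=-]
5: R B1 -> L1 hit  d=D]
6: W B5 -> L2 miss  d=D]
7: W B3 -> L0 miss wb->B6  d=D]
8: R B0 -> L0 miss wb->B3  d=-]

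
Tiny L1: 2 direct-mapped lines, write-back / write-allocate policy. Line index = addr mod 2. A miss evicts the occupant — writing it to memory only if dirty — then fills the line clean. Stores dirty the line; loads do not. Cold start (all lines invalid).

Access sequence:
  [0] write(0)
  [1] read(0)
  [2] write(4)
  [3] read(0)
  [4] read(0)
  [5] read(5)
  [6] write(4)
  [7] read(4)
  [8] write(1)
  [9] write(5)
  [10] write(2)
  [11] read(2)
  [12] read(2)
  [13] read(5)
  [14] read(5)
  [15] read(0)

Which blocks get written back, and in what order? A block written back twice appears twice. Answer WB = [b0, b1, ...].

0: W B0 → L0 miss [D]
1: R B0 → L0 hit [D]
2: W B4 → L0 miss wb→B0 [D]
3: R B0 → L0 miss wb→B4 [-]
4: R B0 → L0 hit [-]
5: R B5 → L1 miss [-]
6: W B4 → L0 miss [D]
7: R B4 → L0 hit [D]
8: W B1 → L1 miss [D]
9: W B5 → L1 miss wb→B1 [D]
10: W B2 → L0 miss wb→B4 [D]
11: R B2 → L0 hit [D]
12: R B2 → L0 hit [D]
13: R B5 → L1 hit [D]
14: R B5 → L1 hit [D]
15: R B0 → L0 miss wb→B2 [-]

WB = [0, 4, 1, 4, 2]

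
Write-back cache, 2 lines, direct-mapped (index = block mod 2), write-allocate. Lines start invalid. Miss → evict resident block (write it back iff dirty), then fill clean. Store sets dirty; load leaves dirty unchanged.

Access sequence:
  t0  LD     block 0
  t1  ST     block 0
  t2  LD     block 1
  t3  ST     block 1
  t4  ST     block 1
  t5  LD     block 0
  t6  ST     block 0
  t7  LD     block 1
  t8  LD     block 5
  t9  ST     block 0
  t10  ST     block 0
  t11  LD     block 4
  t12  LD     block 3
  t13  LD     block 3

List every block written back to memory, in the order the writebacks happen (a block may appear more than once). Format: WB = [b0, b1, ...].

WB = [1, 0]

0: R B0 -> L0 miss  d=-]
1: W B0 -> L0 hit  d=D]
2: R B1 -> L1 miss  d=-]
3: W B1 -> L1 hit  d=D]
4: W B1 -> L1 hit  d=D]
5: R B0 -> L0 hit  d=D]
6: W B0 -> L0 hit  d=D]
7: R B1 -> L1 hit  d=D]
8: R B5 -> L1 miss wb->B1  d=-]
9: W B0 -> L0 hit  d=D]
10: W B0 -> L0 hit  d=D]
11: R B4 -> L0 miss wb->B0  d=-]
12: R B3 -> L1 miss  d=-]
13: R B3 -> L1 hit  d=-]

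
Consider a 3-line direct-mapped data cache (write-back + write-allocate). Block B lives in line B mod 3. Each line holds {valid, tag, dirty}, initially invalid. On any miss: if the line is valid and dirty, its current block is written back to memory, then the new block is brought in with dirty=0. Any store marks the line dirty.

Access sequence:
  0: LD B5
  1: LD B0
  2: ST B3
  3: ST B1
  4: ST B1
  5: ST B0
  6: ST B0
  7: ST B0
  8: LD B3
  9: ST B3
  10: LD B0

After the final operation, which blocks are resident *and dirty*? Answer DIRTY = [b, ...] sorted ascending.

DIRTY = [1]

0: R B5 -> L2 miss  d=-]
1: R B0 -> L0 miss  d=-]
2: W B3 -> L0 miss  d=D]
3: W B1 -> L1 miss  d=D]
4: W B1 -> L1 hit  d=D]
5: W B0 -> L0 miss wb->B3  d=D]
6: W B0 -> L0 hit  d=D]
7: W B0 -> L0 hit  d=D]
8: R B3 -> L0 miss wb->B0  d=-]
9: W B3 -> L0 hit  d=D]
10: R B0 -> L0 miss wb->B3  d=-]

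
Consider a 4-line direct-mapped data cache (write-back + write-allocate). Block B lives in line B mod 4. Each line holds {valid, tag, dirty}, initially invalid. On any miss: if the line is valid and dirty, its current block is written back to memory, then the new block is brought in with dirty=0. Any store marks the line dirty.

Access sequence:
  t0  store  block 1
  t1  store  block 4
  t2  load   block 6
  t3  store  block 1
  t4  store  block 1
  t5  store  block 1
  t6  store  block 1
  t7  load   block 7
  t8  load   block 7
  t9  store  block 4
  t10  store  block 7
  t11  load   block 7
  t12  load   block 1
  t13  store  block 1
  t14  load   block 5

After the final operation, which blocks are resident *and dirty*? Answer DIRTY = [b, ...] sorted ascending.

DIRTY = [4, 7]

0: W B1 → L1 miss [D]
1: W B4 → L0 miss [D]
2: R B6 → L2 miss [-]
3: W B1 → L1 hit [D]
4: W B1 → L1 hit [D]
5: W B1 → L1 hit [D]
6: W B1 → L1 hit [D]
7: R B7 → L3 miss [-]
8: R B7 → L3 hit [-]
9: W B4 → L0 hit [D]
10: W B7 → L3 hit [D]
11: R B7 → L3 hit [D]
12: R B1 → L1 hit [D]
13: W B1 → L1 hit [D]
14: R B5 → L1 miss wb→B1 [-]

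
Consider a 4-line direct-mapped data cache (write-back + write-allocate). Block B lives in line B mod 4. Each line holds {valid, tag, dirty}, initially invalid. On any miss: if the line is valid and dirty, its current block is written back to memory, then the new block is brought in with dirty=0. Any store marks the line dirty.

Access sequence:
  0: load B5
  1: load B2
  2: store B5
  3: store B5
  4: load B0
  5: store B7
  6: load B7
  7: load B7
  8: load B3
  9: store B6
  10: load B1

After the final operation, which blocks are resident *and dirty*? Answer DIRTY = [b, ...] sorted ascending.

DIRTY = [6]

0: R B5 → L1 miss [-]
1: R B2 → L2 miss [-]
2: W B5 → L1 hit [D]
3: W B5 → L1 hit [D]
4: R B0 → L0 miss [-]
5: W B7 → L3 miss [D]
6: R B7 → L3 hit [D]
7: R B7 → L3 hit [D]
8: R B3 → L3 miss wb→B7 [-]
9: W B6 → L2 miss [D]
10: R B1 → L1 miss wb→B5 [-]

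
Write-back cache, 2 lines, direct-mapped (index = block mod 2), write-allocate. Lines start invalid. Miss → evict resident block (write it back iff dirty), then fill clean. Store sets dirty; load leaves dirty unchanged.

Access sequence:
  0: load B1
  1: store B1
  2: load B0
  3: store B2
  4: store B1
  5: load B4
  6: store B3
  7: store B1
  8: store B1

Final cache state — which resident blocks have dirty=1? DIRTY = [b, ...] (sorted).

  0 | R B1 → L1 miss [-]
  1 | W B1 → L1 hit [D]
  2 | R B0 → L0 miss [-]
  3 | W B2 → L0 miss [D]
  4 | W B1 → L1 hit [D]
  5 | R B4 → L0 miss wb→B2 [-]
  6 | W B3 → L1 miss wb→B1 [D]
  7 | W B1 → L1 miss wb→B3 [D]
  8 | W B1 → L1 hit [D]

DIRTY = [1]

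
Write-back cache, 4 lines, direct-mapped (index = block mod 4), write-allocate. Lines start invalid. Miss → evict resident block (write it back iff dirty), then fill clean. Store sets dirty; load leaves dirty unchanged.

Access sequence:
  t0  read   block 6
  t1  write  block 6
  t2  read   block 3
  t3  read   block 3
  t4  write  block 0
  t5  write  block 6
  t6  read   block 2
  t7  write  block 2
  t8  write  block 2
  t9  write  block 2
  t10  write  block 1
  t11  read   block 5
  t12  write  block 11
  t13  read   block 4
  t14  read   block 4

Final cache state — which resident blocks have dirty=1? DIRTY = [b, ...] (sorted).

  0 | R B6 → L2 miss [-]
  1 | W B6 → L2 hit [D]
  2 | R B3 → L3 miss [-]
  3 | R B3 → L3 hit [-]
  4 | W B0 → L0 miss [D]
  5 | W B6 → L2 hit [D]
  6 | R B2 → L2 miss wb→B6 [-]
  7 | W B2 → L2 hit [D]
  8 | W B2 → L2 hit [D]
  9 | W B2 → L2 hit [D]
  10 | W B1 → L1 miss [D]
  11 | R B5 → L1 miss wb→B1 [-]
  12 | W B11 → L3 miss [D]
  13 | R B4 → L0 miss wb→B0 [-]
  14 | R B4 → L0 hit [-]

DIRTY = [2, 11]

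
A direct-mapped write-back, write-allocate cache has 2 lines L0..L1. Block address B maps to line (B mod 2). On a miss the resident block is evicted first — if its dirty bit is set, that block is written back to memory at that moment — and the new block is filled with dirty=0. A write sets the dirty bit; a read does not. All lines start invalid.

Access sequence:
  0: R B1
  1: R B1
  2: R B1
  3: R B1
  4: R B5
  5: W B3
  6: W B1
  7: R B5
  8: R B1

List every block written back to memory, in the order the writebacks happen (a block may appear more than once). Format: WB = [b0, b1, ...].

0: R B1 -> L1 miss  d=-]
1: R B1 -> L1 hit  d=-]
2: R B1 -> L1 hit  d=-]
3: R B1 -> L1 hit  d=-]
4: R B5 -> L1 miss  d=-]
5: W B3 -> L1 miss  d=D]
6: W B1 -> L1 miss wb->B3  d=D]
7: R B5 -> L1 miss wb->B1  d=-]
8: R B1 -> L1 miss  d=-]

WB = [3, 1]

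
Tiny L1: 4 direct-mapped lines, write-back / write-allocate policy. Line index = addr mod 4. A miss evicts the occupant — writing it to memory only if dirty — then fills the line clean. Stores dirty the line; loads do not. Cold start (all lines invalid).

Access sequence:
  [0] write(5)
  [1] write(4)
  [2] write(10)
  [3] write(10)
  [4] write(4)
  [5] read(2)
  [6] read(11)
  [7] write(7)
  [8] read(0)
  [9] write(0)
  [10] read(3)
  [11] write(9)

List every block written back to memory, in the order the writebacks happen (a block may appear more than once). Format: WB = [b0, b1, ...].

WB = [10, 4, 7, 5]

0: W B5 → L1 miss [D]
1: W B4 → L0 miss [D]
2: W B10 → L2 miss [D]
3: W B10 → L2 hit [D]
4: W B4 → L0 hit [D]
5: R B2 → L2 miss wb→B10 [-]
6: R B11 → L3 miss [-]
7: W B7 → L3 miss [D]
8: R B0 → L0 miss wb→B4 [-]
9: W B0 → L0 hit [D]
10: R B3 → L3 miss wb→B7 [-]
11: W B9 → L1 miss wb→B5 [D]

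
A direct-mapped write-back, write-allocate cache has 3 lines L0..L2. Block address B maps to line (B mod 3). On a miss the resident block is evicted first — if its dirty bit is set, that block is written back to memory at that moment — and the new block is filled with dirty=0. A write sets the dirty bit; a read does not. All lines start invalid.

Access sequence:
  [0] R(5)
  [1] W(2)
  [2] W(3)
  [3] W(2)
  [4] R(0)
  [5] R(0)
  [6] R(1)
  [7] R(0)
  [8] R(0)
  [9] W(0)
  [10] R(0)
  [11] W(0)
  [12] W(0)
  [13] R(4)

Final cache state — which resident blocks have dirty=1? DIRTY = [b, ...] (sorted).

DIRTY = [0, 2]

0: R B5 -> L2 miss  d=-]
1: W B2 -> L2 miss  d=D]
2: W B3 -> L0 miss  d=D]
3: W B2 -> L2 hit  d=D]
4: R B0 -> L0 miss wb->B3  d=-]
5: R B0 -> L0 hit  d=-]
6: R B1 -> L1 miss  d=-]
7: R B0 -> L0 hit  d=-]
8: R B0 -> L0 hit  d=-]
9: W B0 -> L0 hit  d=D]
10: R B0 -> L0 hit  d=D]
11: W B0 -> L0 hit  d=D]
12: W B0 -> L0 hit  d=D]
13: R B4 -> L1 miss  d=-]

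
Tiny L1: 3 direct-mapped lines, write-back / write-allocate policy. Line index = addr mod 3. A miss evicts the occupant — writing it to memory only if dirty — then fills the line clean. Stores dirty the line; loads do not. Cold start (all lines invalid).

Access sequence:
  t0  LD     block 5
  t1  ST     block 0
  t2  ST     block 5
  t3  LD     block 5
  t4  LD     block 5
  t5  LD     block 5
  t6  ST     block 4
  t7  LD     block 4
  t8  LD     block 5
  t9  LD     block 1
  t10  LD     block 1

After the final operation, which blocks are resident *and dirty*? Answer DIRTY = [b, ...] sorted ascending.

0: R B5 -> L2 miss  d=-]
1: W B0 -> L0 miss  d=D]
2: W B5 -> L2 hit  d=D]
3: R B5 -> L2 hit  d=D]
4: R B5 -> L2 hit  d=D]
5: R B5 -> L2 hit  d=D]
6: W B4 -> L1 miss  d=D]
7: R B4 -> L1 hit  d=D]
8: R B5 -> L2 hit  d=D]
9: R B1 -> L1 miss wb->B4  d=-]
10: R B1 -> L1 hit  d=-]

DIRTY = [0, 5]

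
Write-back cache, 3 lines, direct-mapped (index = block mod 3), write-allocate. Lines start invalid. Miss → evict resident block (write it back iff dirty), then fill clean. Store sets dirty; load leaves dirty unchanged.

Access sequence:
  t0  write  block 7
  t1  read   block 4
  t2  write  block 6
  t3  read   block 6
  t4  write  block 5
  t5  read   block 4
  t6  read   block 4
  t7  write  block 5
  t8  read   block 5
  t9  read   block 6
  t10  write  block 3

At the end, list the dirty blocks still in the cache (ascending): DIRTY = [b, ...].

0: W B7 → L1 miss [D]
1: R B4 → L1 miss wb→B7 [-]
2: W B6 → L0 miss [D]
3: R B6 → L0 hit [D]
4: W B5 → L2 miss [D]
5: R B4 → L1 hit [-]
6: R B4 → L1 hit [-]
7: W B5 → L2 hit [D]
8: R B5 → L2 hit [D]
9: R B6 → L0 hit [D]
10: W B3 → L0 miss wb→B6 [D]

DIRTY = [3, 5]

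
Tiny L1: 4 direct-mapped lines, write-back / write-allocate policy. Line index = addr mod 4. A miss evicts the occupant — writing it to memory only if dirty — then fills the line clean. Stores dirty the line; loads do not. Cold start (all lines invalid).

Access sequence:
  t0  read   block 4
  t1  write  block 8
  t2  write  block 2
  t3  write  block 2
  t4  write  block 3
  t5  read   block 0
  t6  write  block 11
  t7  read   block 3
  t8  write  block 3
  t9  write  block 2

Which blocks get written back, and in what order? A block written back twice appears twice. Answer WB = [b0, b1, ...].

WB = [8, 3, 11]

0: R B4 → L0 miss [-]
1: W B8 → L0 miss [D]
2: W B2 → L2 miss [D]
3: W B2 → L2 hit [D]
4: W B3 → L3 miss [D]
5: R B0 → L0 miss wb→B8 [-]
6: W B11 → L3 miss wb→B3 [D]
7: R B3 → L3 miss wb→B11 [-]
8: W B3 → L3 hit [D]
9: W B2 → L2 hit [D]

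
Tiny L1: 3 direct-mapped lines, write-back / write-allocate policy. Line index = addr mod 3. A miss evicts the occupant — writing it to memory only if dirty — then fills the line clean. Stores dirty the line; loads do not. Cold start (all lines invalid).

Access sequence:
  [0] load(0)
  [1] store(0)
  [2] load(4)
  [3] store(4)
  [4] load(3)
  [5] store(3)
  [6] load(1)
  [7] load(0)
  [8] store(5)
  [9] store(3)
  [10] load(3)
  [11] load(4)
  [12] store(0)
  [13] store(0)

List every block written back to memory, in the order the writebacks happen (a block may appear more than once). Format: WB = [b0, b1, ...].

0: R B0 → L0 miss [-]
1: W B0 → L0 hit [D]
2: R B4 → L1 miss [-]
3: W B4 → L1 hit [D]
4: R B3 → L0 miss wb→B0 [-]
5: W B3 → L0 hit [D]
6: R B1 → L1 miss wb→B4 [-]
7: R B0 → L0 miss wb→B3 [-]
8: W B5 → L2 miss [D]
9: W B3 → L0 miss [D]
10: R B3 → L0 hit [D]
11: R B4 → L1 miss [-]
12: W B0 → L0 miss wb→B3 [D]
13: W B0 → L0 hit [D]

WB = [0, 4, 3, 3]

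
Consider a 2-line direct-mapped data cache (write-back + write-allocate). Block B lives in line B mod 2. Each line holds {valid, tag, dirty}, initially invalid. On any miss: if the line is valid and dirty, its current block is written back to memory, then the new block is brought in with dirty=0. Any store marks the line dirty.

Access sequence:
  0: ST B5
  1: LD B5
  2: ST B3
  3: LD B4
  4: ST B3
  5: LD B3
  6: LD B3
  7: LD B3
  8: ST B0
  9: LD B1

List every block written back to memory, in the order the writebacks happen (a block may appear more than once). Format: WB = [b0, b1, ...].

WB = [5, 3]

0: W B5 → L1 miss [D]
1: R B5 → L1 hit [D]
2: W B3 → L1 miss wb→B5 [D]
3: R B4 → L0 miss [-]
4: W B3 → L1 hit [D]
5: R B3 → L1 hit [D]
6: R B3 → L1 hit [D]
7: R B3 → L1 hit [D]
8: W B0 → L0 miss [D]
9: R B1 → L1 miss wb→B3 [-]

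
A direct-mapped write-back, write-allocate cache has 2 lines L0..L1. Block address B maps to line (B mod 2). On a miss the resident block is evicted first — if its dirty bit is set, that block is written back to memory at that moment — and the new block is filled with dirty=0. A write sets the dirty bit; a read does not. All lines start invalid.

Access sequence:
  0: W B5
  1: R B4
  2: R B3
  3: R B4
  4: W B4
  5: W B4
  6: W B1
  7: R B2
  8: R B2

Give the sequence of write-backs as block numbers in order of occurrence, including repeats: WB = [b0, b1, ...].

0: W B5 → L1 miss [D]
1: R B4 → L0 miss [-]
2: R B3 → L1 miss wb→B5 [-]
3: R B4 → L0 hit [-]
4: W B4 → L0 hit [D]
5: W B4 → L0 hit [D]
6: W B1 → L1 miss [D]
7: R B2 → L0 miss wb→B4 [-]
8: R B2 → L0 hit [-]

WB = [5, 4]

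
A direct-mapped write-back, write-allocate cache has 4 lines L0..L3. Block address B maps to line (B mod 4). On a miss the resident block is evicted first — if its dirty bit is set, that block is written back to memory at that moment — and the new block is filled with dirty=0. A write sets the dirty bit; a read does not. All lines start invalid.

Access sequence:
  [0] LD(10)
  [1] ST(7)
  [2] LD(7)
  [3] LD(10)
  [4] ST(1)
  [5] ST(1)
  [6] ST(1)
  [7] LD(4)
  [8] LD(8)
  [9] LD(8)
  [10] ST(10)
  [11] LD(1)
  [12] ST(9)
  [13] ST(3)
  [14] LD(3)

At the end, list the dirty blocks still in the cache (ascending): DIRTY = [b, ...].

DIRTY = [3, 9, 10]

0: R B10 → L2 miss [-]
1: W B7 → L3 miss [D]
2: R B7 → L3 hit [D]
3: R B10 → L2 hit [-]
4: W B1 → L1 miss [D]
5: W B1 → L1 hit [D]
6: W B1 → L1 hit [D]
7: R B4 → L0 miss [-]
8: R B8 → L0 miss [-]
9: R B8 → L0 hit [-]
10: W B10 → L2 hit [D]
11: R B1 → L1 hit [D]
12: W B9 → L1 miss wb→B1 [D]
13: W B3 → L3 miss wb→B7 [D]
14: R B3 → L3 hit [D]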